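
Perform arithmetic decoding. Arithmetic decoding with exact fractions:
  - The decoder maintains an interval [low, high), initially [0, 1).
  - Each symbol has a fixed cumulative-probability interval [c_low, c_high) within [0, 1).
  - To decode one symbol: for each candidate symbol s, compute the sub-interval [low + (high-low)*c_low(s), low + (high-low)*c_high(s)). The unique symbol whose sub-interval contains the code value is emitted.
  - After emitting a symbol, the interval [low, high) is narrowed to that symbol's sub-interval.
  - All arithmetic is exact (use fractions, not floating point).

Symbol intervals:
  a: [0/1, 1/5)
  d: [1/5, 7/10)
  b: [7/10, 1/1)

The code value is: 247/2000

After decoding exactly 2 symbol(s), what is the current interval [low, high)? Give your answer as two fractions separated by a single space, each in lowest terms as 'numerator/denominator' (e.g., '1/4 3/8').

Step 1: interval [0/1, 1/1), width = 1/1 - 0/1 = 1/1
  'a': [0/1 + 1/1*0/1, 0/1 + 1/1*1/5) = [0/1, 1/5) <- contains code 247/2000
  'd': [0/1 + 1/1*1/5, 0/1 + 1/1*7/10) = [1/5, 7/10)
  'b': [0/1 + 1/1*7/10, 0/1 + 1/1*1/1) = [7/10, 1/1)
  emit 'a', narrow to [0/1, 1/5)
Step 2: interval [0/1, 1/5), width = 1/5 - 0/1 = 1/5
  'a': [0/1 + 1/5*0/1, 0/1 + 1/5*1/5) = [0/1, 1/25)
  'd': [0/1 + 1/5*1/5, 0/1 + 1/5*7/10) = [1/25, 7/50) <- contains code 247/2000
  'b': [0/1 + 1/5*7/10, 0/1 + 1/5*1/1) = [7/50, 1/5)
  emit 'd', narrow to [1/25, 7/50)

Answer: 1/25 7/50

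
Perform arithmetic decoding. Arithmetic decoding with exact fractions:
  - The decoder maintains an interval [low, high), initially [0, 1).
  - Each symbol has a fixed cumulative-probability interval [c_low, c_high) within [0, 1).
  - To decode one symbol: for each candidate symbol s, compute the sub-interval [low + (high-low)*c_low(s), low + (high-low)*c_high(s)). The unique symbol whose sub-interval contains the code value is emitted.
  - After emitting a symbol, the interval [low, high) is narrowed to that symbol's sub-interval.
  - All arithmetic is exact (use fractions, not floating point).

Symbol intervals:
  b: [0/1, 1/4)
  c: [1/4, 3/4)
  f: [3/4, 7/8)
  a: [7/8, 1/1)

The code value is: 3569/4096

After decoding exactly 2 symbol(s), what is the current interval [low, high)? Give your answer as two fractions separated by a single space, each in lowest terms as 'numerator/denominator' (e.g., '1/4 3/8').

Step 1: interval [0/1, 1/1), width = 1/1 - 0/1 = 1/1
  'b': [0/1 + 1/1*0/1, 0/1 + 1/1*1/4) = [0/1, 1/4)
  'c': [0/1 + 1/1*1/4, 0/1 + 1/1*3/4) = [1/4, 3/4)
  'f': [0/1 + 1/1*3/4, 0/1 + 1/1*7/8) = [3/4, 7/8) <- contains code 3569/4096
  'a': [0/1 + 1/1*7/8, 0/1 + 1/1*1/1) = [7/8, 1/1)
  emit 'f', narrow to [3/4, 7/8)
Step 2: interval [3/4, 7/8), width = 7/8 - 3/4 = 1/8
  'b': [3/4 + 1/8*0/1, 3/4 + 1/8*1/4) = [3/4, 25/32)
  'c': [3/4 + 1/8*1/4, 3/4 + 1/8*3/4) = [25/32, 27/32)
  'f': [3/4 + 1/8*3/4, 3/4 + 1/8*7/8) = [27/32, 55/64)
  'a': [3/4 + 1/8*7/8, 3/4 + 1/8*1/1) = [55/64, 7/8) <- contains code 3569/4096
  emit 'a', narrow to [55/64, 7/8)

Answer: 55/64 7/8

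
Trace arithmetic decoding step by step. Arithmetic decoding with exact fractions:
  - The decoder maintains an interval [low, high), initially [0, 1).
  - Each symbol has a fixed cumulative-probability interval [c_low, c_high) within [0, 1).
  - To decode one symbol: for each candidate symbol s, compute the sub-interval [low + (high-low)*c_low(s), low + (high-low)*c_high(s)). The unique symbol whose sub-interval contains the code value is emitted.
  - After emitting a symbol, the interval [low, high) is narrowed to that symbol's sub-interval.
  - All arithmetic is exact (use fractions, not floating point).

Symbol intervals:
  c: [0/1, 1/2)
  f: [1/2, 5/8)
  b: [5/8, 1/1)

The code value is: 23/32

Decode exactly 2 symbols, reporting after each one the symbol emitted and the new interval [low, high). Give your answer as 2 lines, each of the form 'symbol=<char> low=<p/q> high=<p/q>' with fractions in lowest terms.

Answer: symbol=b low=5/8 high=1/1
symbol=c low=5/8 high=13/16

Derivation:
Step 1: interval [0/1, 1/1), width = 1/1 - 0/1 = 1/1
  'c': [0/1 + 1/1*0/1, 0/1 + 1/1*1/2) = [0/1, 1/2)
  'f': [0/1 + 1/1*1/2, 0/1 + 1/1*5/8) = [1/2, 5/8)
  'b': [0/1 + 1/1*5/8, 0/1 + 1/1*1/1) = [5/8, 1/1) <- contains code 23/32
  emit 'b', narrow to [5/8, 1/1)
Step 2: interval [5/8, 1/1), width = 1/1 - 5/8 = 3/8
  'c': [5/8 + 3/8*0/1, 5/8 + 3/8*1/2) = [5/8, 13/16) <- contains code 23/32
  'f': [5/8 + 3/8*1/2, 5/8 + 3/8*5/8) = [13/16, 55/64)
  'b': [5/8 + 3/8*5/8, 5/8 + 3/8*1/1) = [55/64, 1/1)
  emit 'c', narrow to [5/8, 13/16)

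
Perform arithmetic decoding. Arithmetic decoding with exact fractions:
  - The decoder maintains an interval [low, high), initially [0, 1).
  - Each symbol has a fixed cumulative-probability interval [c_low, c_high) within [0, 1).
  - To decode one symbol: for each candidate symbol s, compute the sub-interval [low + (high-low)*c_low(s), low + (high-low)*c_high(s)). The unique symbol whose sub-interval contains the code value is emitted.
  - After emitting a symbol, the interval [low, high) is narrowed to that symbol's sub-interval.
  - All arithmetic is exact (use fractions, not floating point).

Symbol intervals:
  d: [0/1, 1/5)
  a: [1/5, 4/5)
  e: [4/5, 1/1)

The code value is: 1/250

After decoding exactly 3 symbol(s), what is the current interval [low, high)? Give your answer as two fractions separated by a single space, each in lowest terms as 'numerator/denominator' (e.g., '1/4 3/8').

Answer: 0/1 1/125

Derivation:
Step 1: interval [0/1, 1/1), width = 1/1 - 0/1 = 1/1
  'd': [0/1 + 1/1*0/1, 0/1 + 1/1*1/5) = [0/1, 1/5) <- contains code 1/250
  'a': [0/1 + 1/1*1/5, 0/1 + 1/1*4/5) = [1/5, 4/5)
  'e': [0/1 + 1/1*4/5, 0/1 + 1/1*1/1) = [4/5, 1/1)
  emit 'd', narrow to [0/1, 1/5)
Step 2: interval [0/1, 1/5), width = 1/5 - 0/1 = 1/5
  'd': [0/1 + 1/5*0/1, 0/1 + 1/5*1/5) = [0/1, 1/25) <- contains code 1/250
  'a': [0/1 + 1/5*1/5, 0/1 + 1/5*4/5) = [1/25, 4/25)
  'e': [0/1 + 1/5*4/5, 0/1 + 1/5*1/1) = [4/25, 1/5)
  emit 'd', narrow to [0/1, 1/25)
Step 3: interval [0/1, 1/25), width = 1/25 - 0/1 = 1/25
  'd': [0/1 + 1/25*0/1, 0/1 + 1/25*1/5) = [0/1, 1/125) <- contains code 1/250
  'a': [0/1 + 1/25*1/5, 0/1 + 1/25*4/5) = [1/125, 4/125)
  'e': [0/1 + 1/25*4/5, 0/1 + 1/25*1/1) = [4/125, 1/25)
  emit 'd', narrow to [0/1, 1/125)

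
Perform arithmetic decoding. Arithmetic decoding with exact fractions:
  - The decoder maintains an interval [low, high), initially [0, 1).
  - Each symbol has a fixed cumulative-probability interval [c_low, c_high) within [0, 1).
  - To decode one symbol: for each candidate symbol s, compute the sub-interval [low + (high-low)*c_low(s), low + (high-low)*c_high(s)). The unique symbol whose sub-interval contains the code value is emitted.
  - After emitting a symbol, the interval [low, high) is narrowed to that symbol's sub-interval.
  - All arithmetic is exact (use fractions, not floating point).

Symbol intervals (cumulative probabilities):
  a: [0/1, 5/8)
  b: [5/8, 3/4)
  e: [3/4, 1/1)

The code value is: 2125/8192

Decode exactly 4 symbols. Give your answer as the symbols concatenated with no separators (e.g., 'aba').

Step 1: interval [0/1, 1/1), width = 1/1 - 0/1 = 1/1
  'a': [0/1 + 1/1*0/1, 0/1 + 1/1*5/8) = [0/1, 5/8) <- contains code 2125/8192
  'b': [0/1 + 1/1*5/8, 0/1 + 1/1*3/4) = [5/8, 3/4)
  'e': [0/1 + 1/1*3/4, 0/1 + 1/1*1/1) = [3/4, 1/1)
  emit 'a', narrow to [0/1, 5/8)
Step 2: interval [0/1, 5/8), width = 5/8 - 0/1 = 5/8
  'a': [0/1 + 5/8*0/1, 0/1 + 5/8*5/8) = [0/1, 25/64) <- contains code 2125/8192
  'b': [0/1 + 5/8*5/8, 0/1 + 5/8*3/4) = [25/64, 15/32)
  'e': [0/1 + 5/8*3/4, 0/1 + 5/8*1/1) = [15/32, 5/8)
  emit 'a', narrow to [0/1, 25/64)
Step 3: interval [0/1, 25/64), width = 25/64 - 0/1 = 25/64
  'a': [0/1 + 25/64*0/1, 0/1 + 25/64*5/8) = [0/1, 125/512)
  'b': [0/1 + 25/64*5/8, 0/1 + 25/64*3/4) = [125/512, 75/256) <- contains code 2125/8192
  'e': [0/1 + 25/64*3/4, 0/1 + 25/64*1/1) = [75/256, 25/64)
  emit 'b', narrow to [125/512, 75/256)
Step 4: interval [125/512, 75/256), width = 75/256 - 125/512 = 25/512
  'a': [125/512 + 25/512*0/1, 125/512 + 25/512*5/8) = [125/512, 1125/4096) <- contains code 2125/8192
  'b': [125/512 + 25/512*5/8, 125/512 + 25/512*3/4) = [1125/4096, 575/2048)
  'e': [125/512 + 25/512*3/4, 125/512 + 25/512*1/1) = [575/2048, 75/256)
  emit 'a', narrow to [125/512, 1125/4096)

Answer: aaba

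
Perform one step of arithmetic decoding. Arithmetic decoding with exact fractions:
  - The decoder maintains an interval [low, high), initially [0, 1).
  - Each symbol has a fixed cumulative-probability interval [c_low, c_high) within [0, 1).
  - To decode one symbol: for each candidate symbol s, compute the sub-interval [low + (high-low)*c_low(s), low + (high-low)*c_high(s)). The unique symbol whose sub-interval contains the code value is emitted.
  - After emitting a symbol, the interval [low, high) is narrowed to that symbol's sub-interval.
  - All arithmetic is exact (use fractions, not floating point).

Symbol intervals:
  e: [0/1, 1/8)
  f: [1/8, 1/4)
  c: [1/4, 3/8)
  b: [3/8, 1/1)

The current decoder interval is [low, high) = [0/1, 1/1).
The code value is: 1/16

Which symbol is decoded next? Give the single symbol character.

Interval width = high − low = 1/1 − 0/1 = 1/1
Scaled code = (code − low) / width = (1/16 − 0/1) / 1/1 = 1/16
  e: [0/1, 1/8) ← scaled code falls here ✓
  f: [1/8, 1/4) 
  c: [1/4, 3/8) 
  b: [3/8, 1/1) 

Answer: e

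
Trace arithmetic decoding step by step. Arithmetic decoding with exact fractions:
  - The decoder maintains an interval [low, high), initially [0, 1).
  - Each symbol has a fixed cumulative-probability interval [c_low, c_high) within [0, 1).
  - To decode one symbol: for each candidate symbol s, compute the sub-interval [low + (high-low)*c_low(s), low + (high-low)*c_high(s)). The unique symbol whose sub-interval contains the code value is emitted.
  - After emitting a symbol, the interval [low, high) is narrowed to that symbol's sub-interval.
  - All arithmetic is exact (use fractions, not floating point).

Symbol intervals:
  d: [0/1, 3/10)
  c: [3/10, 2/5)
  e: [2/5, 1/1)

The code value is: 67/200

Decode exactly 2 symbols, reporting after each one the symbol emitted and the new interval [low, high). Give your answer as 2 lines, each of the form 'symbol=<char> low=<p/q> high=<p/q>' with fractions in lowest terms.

Answer: symbol=c low=3/10 high=2/5
symbol=c low=33/100 high=17/50

Derivation:
Step 1: interval [0/1, 1/1), width = 1/1 - 0/1 = 1/1
  'd': [0/1 + 1/1*0/1, 0/1 + 1/1*3/10) = [0/1, 3/10)
  'c': [0/1 + 1/1*3/10, 0/1 + 1/1*2/5) = [3/10, 2/5) <- contains code 67/200
  'e': [0/1 + 1/1*2/5, 0/1 + 1/1*1/1) = [2/5, 1/1)
  emit 'c', narrow to [3/10, 2/5)
Step 2: interval [3/10, 2/5), width = 2/5 - 3/10 = 1/10
  'd': [3/10 + 1/10*0/1, 3/10 + 1/10*3/10) = [3/10, 33/100)
  'c': [3/10 + 1/10*3/10, 3/10 + 1/10*2/5) = [33/100, 17/50) <- contains code 67/200
  'e': [3/10 + 1/10*2/5, 3/10 + 1/10*1/1) = [17/50, 2/5)
  emit 'c', narrow to [33/100, 17/50)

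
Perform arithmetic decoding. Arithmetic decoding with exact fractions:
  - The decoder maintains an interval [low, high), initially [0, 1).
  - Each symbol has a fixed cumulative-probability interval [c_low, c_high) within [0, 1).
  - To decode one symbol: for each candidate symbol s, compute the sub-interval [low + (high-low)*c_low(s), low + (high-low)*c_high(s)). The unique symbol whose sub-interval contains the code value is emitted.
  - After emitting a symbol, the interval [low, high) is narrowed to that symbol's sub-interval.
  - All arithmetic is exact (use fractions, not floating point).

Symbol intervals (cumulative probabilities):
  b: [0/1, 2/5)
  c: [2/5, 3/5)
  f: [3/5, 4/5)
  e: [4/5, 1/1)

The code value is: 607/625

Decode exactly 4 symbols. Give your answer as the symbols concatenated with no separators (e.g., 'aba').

Step 1: interval [0/1, 1/1), width = 1/1 - 0/1 = 1/1
  'b': [0/1 + 1/1*0/1, 0/1 + 1/1*2/5) = [0/1, 2/5)
  'c': [0/1 + 1/1*2/5, 0/1 + 1/1*3/5) = [2/5, 3/5)
  'f': [0/1 + 1/1*3/5, 0/1 + 1/1*4/5) = [3/5, 4/5)
  'e': [0/1 + 1/1*4/5, 0/1 + 1/1*1/1) = [4/5, 1/1) <- contains code 607/625
  emit 'e', narrow to [4/5, 1/1)
Step 2: interval [4/5, 1/1), width = 1/1 - 4/5 = 1/5
  'b': [4/5 + 1/5*0/1, 4/5 + 1/5*2/5) = [4/5, 22/25)
  'c': [4/5 + 1/5*2/5, 4/5 + 1/5*3/5) = [22/25, 23/25)
  'f': [4/5 + 1/5*3/5, 4/5 + 1/5*4/5) = [23/25, 24/25)
  'e': [4/5 + 1/5*4/5, 4/5 + 1/5*1/1) = [24/25, 1/1) <- contains code 607/625
  emit 'e', narrow to [24/25, 1/1)
Step 3: interval [24/25, 1/1), width = 1/1 - 24/25 = 1/25
  'b': [24/25 + 1/25*0/1, 24/25 + 1/25*2/5) = [24/25, 122/125) <- contains code 607/625
  'c': [24/25 + 1/25*2/5, 24/25 + 1/25*3/5) = [122/125, 123/125)
  'f': [24/25 + 1/25*3/5, 24/25 + 1/25*4/5) = [123/125, 124/125)
  'e': [24/25 + 1/25*4/5, 24/25 + 1/25*1/1) = [124/125, 1/1)
  emit 'b', narrow to [24/25, 122/125)
Step 4: interval [24/25, 122/125), width = 122/125 - 24/25 = 2/125
  'b': [24/25 + 2/125*0/1, 24/25 + 2/125*2/5) = [24/25, 604/625)
  'c': [24/25 + 2/125*2/5, 24/25 + 2/125*3/5) = [604/625, 606/625)
  'f': [24/25 + 2/125*3/5, 24/25 + 2/125*4/5) = [606/625, 608/625) <- contains code 607/625
  'e': [24/25 + 2/125*4/5, 24/25 + 2/125*1/1) = [608/625, 122/125)
  emit 'f', narrow to [606/625, 608/625)

Answer: eebf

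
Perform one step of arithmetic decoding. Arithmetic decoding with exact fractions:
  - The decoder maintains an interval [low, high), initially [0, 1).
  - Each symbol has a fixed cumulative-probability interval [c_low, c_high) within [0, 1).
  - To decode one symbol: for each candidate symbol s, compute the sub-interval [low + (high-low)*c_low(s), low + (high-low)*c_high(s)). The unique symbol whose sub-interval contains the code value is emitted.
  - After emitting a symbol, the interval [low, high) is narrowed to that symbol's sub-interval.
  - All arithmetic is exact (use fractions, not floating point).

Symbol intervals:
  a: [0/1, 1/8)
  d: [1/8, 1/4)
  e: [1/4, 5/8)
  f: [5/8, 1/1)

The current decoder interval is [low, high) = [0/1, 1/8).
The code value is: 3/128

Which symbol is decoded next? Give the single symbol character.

Interval width = high − low = 1/8 − 0/1 = 1/8
Scaled code = (code − low) / width = (3/128 − 0/1) / 1/8 = 3/16
  a: [0/1, 1/8) 
  d: [1/8, 1/4) ← scaled code falls here ✓
  e: [1/4, 5/8) 
  f: [5/8, 1/1) 

Answer: d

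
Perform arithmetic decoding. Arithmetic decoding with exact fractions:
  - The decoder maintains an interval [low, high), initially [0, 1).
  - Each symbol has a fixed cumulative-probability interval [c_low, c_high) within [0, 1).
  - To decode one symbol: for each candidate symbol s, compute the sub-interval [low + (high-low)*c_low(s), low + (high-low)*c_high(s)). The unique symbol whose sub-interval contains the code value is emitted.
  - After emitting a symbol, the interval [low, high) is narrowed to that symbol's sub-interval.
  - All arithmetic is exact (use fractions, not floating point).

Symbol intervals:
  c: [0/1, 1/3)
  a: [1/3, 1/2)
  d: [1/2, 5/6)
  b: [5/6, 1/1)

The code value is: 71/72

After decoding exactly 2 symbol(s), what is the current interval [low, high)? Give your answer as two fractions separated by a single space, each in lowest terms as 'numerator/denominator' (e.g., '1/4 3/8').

Step 1: interval [0/1, 1/1), width = 1/1 - 0/1 = 1/1
  'c': [0/1 + 1/1*0/1, 0/1 + 1/1*1/3) = [0/1, 1/3)
  'a': [0/1 + 1/1*1/3, 0/1 + 1/1*1/2) = [1/3, 1/2)
  'd': [0/1 + 1/1*1/2, 0/1 + 1/1*5/6) = [1/2, 5/6)
  'b': [0/1 + 1/1*5/6, 0/1 + 1/1*1/1) = [5/6, 1/1) <- contains code 71/72
  emit 'b', narrow to [5/6, 1/1)
Step 2: interval [5/6, 1/1), width = 1/1 - 5/6 = 1/6
  'c': [5/6 + 1/6*0/1, 5/6 + 1/6*1/3) = [5/6, 8/9)
  'a': [5/6 + 1/6*1/3, 5/6 + 1/6*1/2) = [8/9, 11/12)
  'd': [5/6 + 1/6*1/2, 5/6 + 1/6*5/6) = [11/12, 35/36)
  'b': [5/6 + 1/6*5/6, 5/6 + 1/6*1/1) = [35/36, 1/1) <- contains code 71/72
  emit 'b', narrow to [35/36, 1/1)

Answer: 35/36 1/1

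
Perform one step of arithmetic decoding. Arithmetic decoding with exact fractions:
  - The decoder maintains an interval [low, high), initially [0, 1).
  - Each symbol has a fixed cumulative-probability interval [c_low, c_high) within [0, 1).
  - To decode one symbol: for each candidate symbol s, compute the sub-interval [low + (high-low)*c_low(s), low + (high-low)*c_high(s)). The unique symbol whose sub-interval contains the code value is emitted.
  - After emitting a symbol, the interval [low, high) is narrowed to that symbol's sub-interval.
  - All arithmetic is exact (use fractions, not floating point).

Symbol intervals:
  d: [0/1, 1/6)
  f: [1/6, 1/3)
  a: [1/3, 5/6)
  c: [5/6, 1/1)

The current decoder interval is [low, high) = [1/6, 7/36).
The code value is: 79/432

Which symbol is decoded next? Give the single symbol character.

Interval width = high − low = 7/36 − 1/6 = 1/36
Scaled code = (code − low) / width = (79/432 − 1/6) / 1/36 = 7/12
  d: [0/1, 1/6) 
  f: [1/6, 1/3) 
  a: [1/3, 5/6) ← scaled code falls here ✓
  c: [5/6, 1/1) 

Answer: a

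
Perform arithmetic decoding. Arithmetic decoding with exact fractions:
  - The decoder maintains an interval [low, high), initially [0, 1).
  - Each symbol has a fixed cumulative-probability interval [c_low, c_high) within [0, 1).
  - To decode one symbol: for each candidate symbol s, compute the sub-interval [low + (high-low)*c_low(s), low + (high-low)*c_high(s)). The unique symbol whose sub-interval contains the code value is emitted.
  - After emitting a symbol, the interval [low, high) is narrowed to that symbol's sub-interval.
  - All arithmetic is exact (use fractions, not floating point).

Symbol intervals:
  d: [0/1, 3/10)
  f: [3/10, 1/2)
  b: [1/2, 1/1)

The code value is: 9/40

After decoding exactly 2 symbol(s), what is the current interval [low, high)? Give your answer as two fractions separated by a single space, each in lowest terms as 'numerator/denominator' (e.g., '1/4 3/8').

Answer: 3/20 3/10

Derivation:
Step 1: interval [0/1, 1/1), width = 1/1 - 0/1 = 1/1
  'd': [0/1 + 1/1*0/1, 0/1 + 1/1*3/10) = [0/1, 3/10) <- contains code 9/40
  'f': [0/1 + 1/1*3/10, 0/1 + 1/1*1/2) = [3/10, 1/2)
  'b': [0/1 + 1/1*1/2, 0/1 + 1/1*1/1) = [1/2, 1/1)
  emit 'd', narrow to [0/1, 3/10)
Step 2: interval [0/1, 3/10), width = 3/10 - 0/1 = 3/10
  'd': [0/1 + 3/10*0/1, 0/1 + 3/10*3/10) = [0/1, 9/100)
  'f': [0/1 + 3/10*3/10, 0/1 + 3/10*1/2) = [9/100, 3/20)
  'b': [0/1 + 3/10*1/2, 0/1 + 3/10*1/1) = [3/20, 3/10) <- contains code 9/40
  emit 'b', narrow to [3/20, 3/10)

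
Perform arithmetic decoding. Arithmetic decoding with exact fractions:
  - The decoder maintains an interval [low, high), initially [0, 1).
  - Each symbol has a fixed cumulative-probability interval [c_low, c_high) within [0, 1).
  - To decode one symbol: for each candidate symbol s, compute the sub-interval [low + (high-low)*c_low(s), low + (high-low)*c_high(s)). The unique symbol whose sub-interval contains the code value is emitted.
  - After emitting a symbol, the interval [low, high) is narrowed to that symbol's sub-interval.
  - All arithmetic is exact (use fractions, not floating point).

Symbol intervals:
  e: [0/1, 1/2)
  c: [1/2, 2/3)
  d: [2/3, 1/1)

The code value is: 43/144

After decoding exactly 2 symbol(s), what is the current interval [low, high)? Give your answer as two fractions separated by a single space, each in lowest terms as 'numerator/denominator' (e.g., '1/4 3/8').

Step 1: interval [0/1, 1/1), width = 1/1 - 0/1 = 1/1
  'e': [0/1 + 1/1*0/1, 0/1 + 1/1*1/2) = [0/1, 1/2) <- contains code 43/144
  'c': [0/1 + 1/1*1/2, 0/1 + 1/1*2/3) = [1/2, 2/3)
  'd': [0/1 + 1/1*2/3, 0/1 + 1/1*1/1) = [2/3, 1/1)
  emit 'e', narrow to [0/1, 1/2)
Step 2: interval [0/1, 1/2), width = 1/2 - 0/1 = 1/2
  'e': [0/1 + 1/2*0/1, 0/1 + 1/2*1/2) = [0/1, 1/4)
  'c': [0/1 + 1/2*1/2, 0/1 + 1/2*2/3) = [1/4, 1/3) <- contains code 43/144
  'd': [0/1 + 1/2*2/3, 0/1 + 1/2*1/1) = [1/3, 1/2)
  emit 'c', narrow to [1/4, 1/3)

Answer: 1/4 1/3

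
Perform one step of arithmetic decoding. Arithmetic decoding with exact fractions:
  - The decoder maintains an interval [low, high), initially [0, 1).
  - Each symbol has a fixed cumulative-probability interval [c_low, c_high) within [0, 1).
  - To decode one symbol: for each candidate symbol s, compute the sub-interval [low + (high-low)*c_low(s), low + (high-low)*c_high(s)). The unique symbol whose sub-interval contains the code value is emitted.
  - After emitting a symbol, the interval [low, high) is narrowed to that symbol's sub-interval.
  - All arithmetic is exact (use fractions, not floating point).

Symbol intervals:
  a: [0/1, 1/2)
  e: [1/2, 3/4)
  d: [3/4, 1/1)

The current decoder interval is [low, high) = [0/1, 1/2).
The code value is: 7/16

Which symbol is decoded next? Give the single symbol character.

Interval width = high − low = 1/2 − 0/1 = 1/2
Scaled code = (code − low) / width = (7/16 − 0/1) / 1/2 = 7/8
  a: [0/1, 1/2) 
  e: [1/2, 3/4) 
  d: [3/4, 1/1) ← scaled code falls here ✓

Answer: d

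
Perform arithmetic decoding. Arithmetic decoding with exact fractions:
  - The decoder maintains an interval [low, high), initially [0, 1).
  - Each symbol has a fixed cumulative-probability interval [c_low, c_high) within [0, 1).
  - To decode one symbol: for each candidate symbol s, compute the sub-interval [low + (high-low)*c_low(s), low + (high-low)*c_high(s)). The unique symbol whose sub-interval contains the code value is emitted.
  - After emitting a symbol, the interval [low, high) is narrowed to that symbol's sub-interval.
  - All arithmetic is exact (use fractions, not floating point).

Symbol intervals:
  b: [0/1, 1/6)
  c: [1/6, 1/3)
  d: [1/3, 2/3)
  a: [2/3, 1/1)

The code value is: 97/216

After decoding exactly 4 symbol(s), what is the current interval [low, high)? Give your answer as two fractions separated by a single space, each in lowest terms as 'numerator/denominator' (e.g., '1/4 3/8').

Answer: 145/324 73/162

Derivation:
Step 1: interval [0/1, 1/1), width = 1/1 - 0/1 = 1/1
  'b': [0/1 + 1/1*0/1, 0/1 + 1/1*1/6) = [0/1, 1/6)
  'c': [0/1 + 1/1*1/6, 0/1 + 1/1*1/3) = [1/6, 1/3)
  'd': [0/1 + 1/1*1/3, 0/1 + 1/1*2/3) = [1/3, 2/3) <- contains code 97/216
  'a': [0/1 + 1/1*2/3, 0/1 + 1/1*1/1) = [2/3, 1/1)
  emit 'd', narrow to [1/3, 2/3)
Step 2: interval [1/3, 2/3), width = 2/3 - 1/3 = 1/3
  'b': [1/3 + 1/3*0/1, 1/3 + 1/3*1/6) = [1/3, 7/18)
  'c': [1/3 + 1/3*1/6, 1/3 + 1/3*1/3) = [7/18, 4/9)
  'd': [1/3 + 1/3*1/3, 1/3 + 1/3*2/3) = [4/9, 5/9) <- contains code 97/216
  'a': [1/3 + 1/3*2/3, 1/3 + 1/3*1/1) = [5/9, 2/3)
  emit 'd', narrow to [4/9, 5/9)
Step 3: interval [4/9, 5/9), width = 5/9 - 4/9 = 1/9
  'b': [4/9 + 1/9*0/1, 4/9 + 1/9*1/6) = [4/9, 25/54) <- contains code 97/216
  'c': [4/9 + 1/9*1/6, 4/9 + 1/9*1/3) = [25/54, 13/27)
  'd': [4/9 + 1/9*1/3, 4/9 + 1/9*2/3) = [13/27, 14/27)
  'a': [4/9 + 1/9*2/3, 4/9 + 1/9*1/1) = [14/27, 5/9)
  emit 'b', narrow to [4/9, 25/54)
Step 4: interval [4/9, 25/54), width = 25/54 - 4/9 = 1/54
  'b': [4/9 + 1/54*0/1, 4/9 + 1/54*1/6) = [4/9, 145/324)
  'c': [4/9 + 1/54*1/6, 4/9 + 1/54*1/3) = [145/324, 73/162) <- contains code 97/216
  'd': [4/9 + 1/54*1/3, 4/9 + 1/54*2/3) = [73/162, 37/81)
  'a': [4/9 + 1/54*2/3, 4/9 + 1/54*1/1) = [37/81, 25/54)
  emit 'c', narrow to [145/324, 73/162)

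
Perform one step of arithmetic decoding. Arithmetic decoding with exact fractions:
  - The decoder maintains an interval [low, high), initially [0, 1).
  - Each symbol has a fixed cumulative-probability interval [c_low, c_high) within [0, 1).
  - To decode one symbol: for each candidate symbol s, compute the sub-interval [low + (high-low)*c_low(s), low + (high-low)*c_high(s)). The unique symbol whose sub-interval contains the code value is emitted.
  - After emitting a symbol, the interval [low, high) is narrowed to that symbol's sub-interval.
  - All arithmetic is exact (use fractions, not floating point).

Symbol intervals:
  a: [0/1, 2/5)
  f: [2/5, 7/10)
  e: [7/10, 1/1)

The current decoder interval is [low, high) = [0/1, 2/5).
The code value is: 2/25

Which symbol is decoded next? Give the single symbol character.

Answer: a

Derivation:
Interval width = high − low = 2/5 − 0/1 = 2/5
Scaled code = (code − low) / width = (2/25 − 0/1) / 2/5 = 1/5
  a: [0/1, 2/5) ← scaled code falls here ✓
  f: [2/5, 7/10) 
  e: [7/10, 1/1) 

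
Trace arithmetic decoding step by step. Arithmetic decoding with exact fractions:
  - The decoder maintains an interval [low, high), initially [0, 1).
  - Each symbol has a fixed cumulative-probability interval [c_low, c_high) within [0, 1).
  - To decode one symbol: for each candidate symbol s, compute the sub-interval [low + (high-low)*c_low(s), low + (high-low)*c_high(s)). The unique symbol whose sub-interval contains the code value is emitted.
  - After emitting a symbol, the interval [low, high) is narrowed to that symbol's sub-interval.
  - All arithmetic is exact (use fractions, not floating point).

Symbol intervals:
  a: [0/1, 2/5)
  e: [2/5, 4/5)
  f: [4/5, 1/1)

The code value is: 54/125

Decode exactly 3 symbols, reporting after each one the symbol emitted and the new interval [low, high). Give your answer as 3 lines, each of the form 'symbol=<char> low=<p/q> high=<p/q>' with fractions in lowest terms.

Answer: symbol=e low=2/5 high=4/5
symbol=a low=2/5 high=14/25
symbol=a low=2/5 high=58/125

Derivation:
Step 1: interval [0/1, 1/1), width = 1/1 - 0/1 = 1/1
  'a': [0/1 + 1/1*0/1, 0/1 + 1/1*2/5) = [0/1, 2/5)
  'e': [0/1 + 1/1*2/5, 0/1 + 1/1*4/5) = [2/5, 4/5) <- contains code 54/125
  'f': [0/1 + 1/1*4/5, 0/1 + 1/1*1/1) = [4/5, 1/1)
  emit 'e', narrow to [2/5, 4/5)
Step 2: interval [2/5, 4/5), width = 4/5 - 2/5 = 2/5
  'a': [2/5 + 2/5*0/1, 2/5 + 2/5*2/5) = [2/5, 14/25) <- contains code 54/125
  'e': [2/5 + 2/5*2/5, 2/5 + 2/5*4/5) = [14/25, 18/25)
  'f': [2/5 + 2/5*4/5, 2/5 + 2/5*1/1) = [18/25, 4/5)
  emit 'a', narrow to [2/5, 14/25)
Step 3: interval [2/5, 14/25), width = 14/25 - 2/5 = 4/25
  'a': [2/5 + 4/25*0/1, 2/5 + 4/25*2/5) = [2/5, 58/125) <- contains code 54/125
  'e': [2/5 + 4/25*2/5, 2/5 + 4/25*4/5) = [58/125, 66/125)
  'f': [2/5 + 4/25*4/5, 2/5 + 4/25*1/1) = [66/125, 14/25)
  emit 'a', narrow to [2/5, 58/125)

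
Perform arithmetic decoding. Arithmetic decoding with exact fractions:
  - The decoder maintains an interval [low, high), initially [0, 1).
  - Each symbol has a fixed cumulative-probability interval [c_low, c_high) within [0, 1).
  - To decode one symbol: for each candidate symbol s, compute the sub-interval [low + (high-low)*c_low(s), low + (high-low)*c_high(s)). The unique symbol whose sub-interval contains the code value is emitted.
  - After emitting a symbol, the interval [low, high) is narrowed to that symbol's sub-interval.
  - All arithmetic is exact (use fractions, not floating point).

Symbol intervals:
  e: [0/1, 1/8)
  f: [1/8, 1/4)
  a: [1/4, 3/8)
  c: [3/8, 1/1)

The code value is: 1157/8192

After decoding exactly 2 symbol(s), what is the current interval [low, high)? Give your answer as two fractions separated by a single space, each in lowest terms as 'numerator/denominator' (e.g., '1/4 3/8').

Step 1: interval [0/1, 1/1), width = 1/1 - 0/1 = 1/1
  'e': [0/1 + 1/1*0/1, 0/1 + 1/1*1/8) = [0/1, 1/8)
  'f': [0/1 + 1/1*1/8, 0/1 + 1/1*1/4) = [1/8, 1/4) <- contains code 1157/8192
  'a': [0/1 + 1/1*1/4, 0/1 + 1/1*3/8) = [1/4, 3/8)
  'c': [0/1 + 1/1*3/8, 0/1 + 1/1*1/1) = [3/8, 1/1)
  emit 'f', narrow to [1/8, 1/4)
Step 2: interval [1/8, 1/4), width = 1/4 - 1/8 = 1/8
  'e': [1/8 + 1/8*0/1, 1/8 + 1/8*1/8) = [1/8, 9/64)
  'f': [1/8 + 1/8*1/8, 1/8 + 1/8*1/4) = [9/64, 5/32) <- contains code 1157/8192
  'a': [1/8 + 1/8*1/4, 1/8 + 1/8*3/8) = [5/32, 11/64)
  'c': [1/8 + 1/8*3/8, 1/8 + 1/8*1/1) = [11/64, 1/4)
  emit 'f', narrow to [9/64, 5/32)

Answer: 9/64 5/32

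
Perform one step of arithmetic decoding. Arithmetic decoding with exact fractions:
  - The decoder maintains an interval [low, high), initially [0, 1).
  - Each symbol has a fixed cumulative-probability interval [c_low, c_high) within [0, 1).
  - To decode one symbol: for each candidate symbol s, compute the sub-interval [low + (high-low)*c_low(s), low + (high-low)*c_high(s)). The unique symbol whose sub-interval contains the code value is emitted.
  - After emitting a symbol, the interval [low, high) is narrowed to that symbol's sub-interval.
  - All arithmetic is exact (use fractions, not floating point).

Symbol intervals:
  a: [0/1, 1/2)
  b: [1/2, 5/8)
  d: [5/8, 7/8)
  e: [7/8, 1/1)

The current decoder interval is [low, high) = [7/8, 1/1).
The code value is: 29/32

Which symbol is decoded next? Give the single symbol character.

Interval width = high − low = 1/1 − 7/8 = 1/8
Scaled code = (code − low) / width = (29/32 − 7/8) / 1/8 = 1/4
  a: [0/1, 1/2) ← scaled code falls here ✓
  b: [1/2, 5/8) 
  d: [5/8, 7/8) 
  e: [7/8, 1/1) 

Answer: a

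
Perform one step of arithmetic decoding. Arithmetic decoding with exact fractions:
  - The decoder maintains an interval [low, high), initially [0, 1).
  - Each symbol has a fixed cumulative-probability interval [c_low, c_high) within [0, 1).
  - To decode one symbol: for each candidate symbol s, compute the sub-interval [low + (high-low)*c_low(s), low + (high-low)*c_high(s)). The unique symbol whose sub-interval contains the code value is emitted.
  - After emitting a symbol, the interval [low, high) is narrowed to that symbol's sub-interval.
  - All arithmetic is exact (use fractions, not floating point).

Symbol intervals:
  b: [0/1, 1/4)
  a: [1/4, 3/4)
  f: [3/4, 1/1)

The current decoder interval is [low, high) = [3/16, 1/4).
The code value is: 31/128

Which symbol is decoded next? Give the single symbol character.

Interval width = high − low = 1/4 − 3/16 = 1/16
Scaled code = (code − low) / width = (31/128 − 3/16) / 1/16 = 7/8
  b: [0/1, 1/4) 
  a: [1/4, 3/4) 
  f: [3/4, 1/1) ← scaled code falls here ✓

Answer: f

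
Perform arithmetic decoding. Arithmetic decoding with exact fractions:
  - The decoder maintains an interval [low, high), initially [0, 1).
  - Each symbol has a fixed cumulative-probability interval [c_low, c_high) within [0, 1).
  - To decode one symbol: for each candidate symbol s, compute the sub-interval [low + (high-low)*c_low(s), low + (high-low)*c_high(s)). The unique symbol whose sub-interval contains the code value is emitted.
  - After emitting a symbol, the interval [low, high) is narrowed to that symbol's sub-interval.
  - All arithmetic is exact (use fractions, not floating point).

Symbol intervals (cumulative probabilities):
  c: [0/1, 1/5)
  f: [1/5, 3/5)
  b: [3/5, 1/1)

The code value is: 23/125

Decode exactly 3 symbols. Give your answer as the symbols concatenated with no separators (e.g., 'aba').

Answer: cbb

Derivation:
Step 1: interval [0/1, 1/1), width = 1/1 - 0/1 = 1/1
  'c': [0/1 + 1/1*0/1, 0/1 + 1/1*1/5) = [0/1, 1/5) <- contains code 23/125
  'f': [0/1 + 1/1*1/5, 0/1 + 1/1*3/5) = [1/5, 3/5)
  'b': [0/1 + 1/1*3/5, 0/1 + 1/1*1/1) = [3/5, 1/1)
  emit 'c', narrow to [0/1, 1/5)
Step 2: interval [0/1, 1/5), width = 1/5 - 0/1 = 1/5
  'c': [0/1 + 1/5*0/1, 0/1 + 1/5*1/5) = [0/1, 1/25)
  'f': [0/1 + 1/5*1/5, 0/1 + 1/5*3/5) = [1/25, 3/25)
  'b': [0/1 + 1/5*3/5, 0/1 + 1/5*1/1) = [3/25, 1/5) <- contains code 23/125
  emit 'b', narrow to [3/25, 1/5)
Step 3: interval [3/25, 1/5), width = 1/5 - 3/25 = 2/25
  'c': [3/25 + 2/25*0/1, 3/25 + 2/25*1/5) = [3/25, 17/125)
  'f': [3/25 + 2/25*1/5, 3/25 + 2/25*3/5) = [17/125, 21/125)
  'b': [3/25 + 2/25*3/5, 3/25 + 2/25*1/1) = [21/125, 1/5) <- contains code 23/125
  emit 'b', narrow to [21/125, 1/5)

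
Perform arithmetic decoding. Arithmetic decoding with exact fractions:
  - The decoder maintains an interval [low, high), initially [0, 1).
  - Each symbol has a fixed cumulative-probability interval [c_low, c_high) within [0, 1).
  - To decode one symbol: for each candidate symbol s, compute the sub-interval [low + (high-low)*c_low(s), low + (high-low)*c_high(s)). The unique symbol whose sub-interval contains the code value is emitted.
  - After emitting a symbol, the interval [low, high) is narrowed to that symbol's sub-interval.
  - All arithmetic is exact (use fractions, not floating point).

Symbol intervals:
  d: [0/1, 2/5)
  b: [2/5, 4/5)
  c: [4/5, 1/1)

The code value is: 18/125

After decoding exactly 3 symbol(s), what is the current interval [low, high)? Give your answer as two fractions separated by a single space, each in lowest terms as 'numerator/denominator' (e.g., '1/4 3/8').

Answer: 16/125 4/25

Derivation:
Step 1: interval [0/1, 1/1), width = 1/1 - 0/1 = 1/1
  'd': [0/1 + 1/1*0/1, 0/1 + 1/1*2/5) = [0/1, 2/5) <- contains code 18/125
  'b': [0/1 + 1/1*2/5, 0/1 + 1/1*4/5) = [2/5, 4/5)
  'c': [0/1 + 1/1*4/5, 0/1 + 1/1*1/1) = [4/5, 1/1)
  emit 'd', narrow to [0/1, 2/5)
Step 2: interval [0/1, 2/5), width = 2/5 - 0/1 = 2/5
  'd': [0/1 + 2/5*0/1, 0/1 + 2/5*2/5) = [0/1, 4/25) <- contains code 18/125
  'b': [0/1 + 2/5*2/5, 0/1 + 2/5*4/5) = [4/25, 8/25)
  'c': [0/1 + 2/5*4/5, 0/1 + 2/5*1/1) = [8/25, 2/5)
  emit 'd', narrow to [0/1, 4/25)
Step 3: interval [0/1, 4/25), width = 4/25 - 0/1 = 4/25
  'd': [0/1 + 4/25*0/1, 0/1 + 4/25*2/5) = [0/1, 8/125)
  'b': [0/1 + 4/25*2/5, 0/1 + 4/25*4/5) = [8/125, 16/125)
  'c': [0/1 + 4/25*4/5, 0/1 + 4/25*1/1) = [16/125, 4/25) <- contains code 18/125
  emit 'c', narrow to [16/125, 4/25)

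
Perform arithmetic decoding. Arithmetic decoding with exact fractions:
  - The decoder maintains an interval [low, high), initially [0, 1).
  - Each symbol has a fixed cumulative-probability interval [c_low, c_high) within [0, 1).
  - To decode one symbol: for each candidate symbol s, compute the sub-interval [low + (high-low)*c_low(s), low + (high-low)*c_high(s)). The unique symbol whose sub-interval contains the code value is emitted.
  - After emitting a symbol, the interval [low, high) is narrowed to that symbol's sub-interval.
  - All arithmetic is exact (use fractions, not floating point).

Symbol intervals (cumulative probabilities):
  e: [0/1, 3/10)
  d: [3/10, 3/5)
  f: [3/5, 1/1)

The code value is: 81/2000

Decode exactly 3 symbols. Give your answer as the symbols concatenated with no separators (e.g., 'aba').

Step 1: interval [0/1, 1/1), width = 1/1 - 0/1 = 1/1
  'e': [0/1 + 1/1*0/1, 0/1 + 1/1*3/10) = [0/1, 3/10) <- contains code 81/2000
  'd': [0/1 + 1/1*3/10, 0/1 + 1/1*3/5) = [3/10, 3/5)
  'f': [0/1 + 1/1*3/5, 0/1 + 1/1*1/1) = [3/5, 1/1)
  emit 'e', narrow to [0/1, 3/10)
Step 2: interval [0/1, 3/10), width = 3/10 - 0/1 = 3/10
  'e': [0/1 + 3/10*0/1, 0/1 + 3/10*3/10) = [0/1, 9/100) <- contains code 81/2000
  'd': [0/1 + 3/10*3/10, 0/1 + 3/10*3/5) = [9/100, 9/50)
  'f': [0/1 + 3/10*3/5, 0/1 + 3/10*1/1) = [9/50, 3/10)
  emit 'e', narrow to [0/1, 9/100)
Step 3: interval [0/1, 9/100), width = 9/100 - 0/1 = 9/100
  'e': [0/1 + 9/100*0/1, 0/1 + 9/100*3/10) = [0/1, 27/1000)
  'd': [0/1 + 9/100*3/10, 0/1 + 9/100*3/5) = [27/1000, 27/500) <- contains code 81/2000
  'f': [0/1 + 9/100*3/5, 0/1 + 9/100*1/1) = [27/500, 9/100)
  emit 'd', narrow to [27/1000, 27/500)

Answer: eed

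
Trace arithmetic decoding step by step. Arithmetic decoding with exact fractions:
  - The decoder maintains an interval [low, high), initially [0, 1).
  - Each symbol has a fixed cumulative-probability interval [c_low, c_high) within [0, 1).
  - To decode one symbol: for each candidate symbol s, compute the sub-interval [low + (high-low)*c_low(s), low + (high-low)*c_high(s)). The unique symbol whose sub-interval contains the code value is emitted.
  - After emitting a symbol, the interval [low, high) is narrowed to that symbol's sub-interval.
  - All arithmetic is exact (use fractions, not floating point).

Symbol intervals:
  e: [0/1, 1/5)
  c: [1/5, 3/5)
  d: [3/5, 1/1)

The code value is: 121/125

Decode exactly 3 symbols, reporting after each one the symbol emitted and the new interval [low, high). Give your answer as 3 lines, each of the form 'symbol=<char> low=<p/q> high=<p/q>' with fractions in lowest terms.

Answer: symbol=d low=3/5 high=1/1
symbol=d low=21/25 high=1/1
symbol=d low=117/125 high=1/1

Derivation:
Step 1: interval [0/1, 1/1), width = 1/1 - 0/1 = 1/1
  'e': [0/1 + 1/1*0/1, 0/1 + 1/1*1/5) = [0/1, 1/5)
  'c': [0/1 + 1/1*1/5, 0/1 + 1/1*3/5) = [1/5, 3/5)
  'd': [0/1 + 1/1*3/5, 0/1 + 1/1*1/1) = [3/5, 1/1) <- contains code 121/125
  emit 'd', narrow to [3/5, 1/1)
Step 2: interval [3/5, 1/1), width = 1/1 - 3/5 = 2/5
  'e': [3/5 + 2/5*0/1, 3/5 + 2/5*1/5) = [3/5, 17/25)
  'c': [3/5 + 2/5*1/5, 3/5 + 2/5*3/5) = [17/25, 21/25)
  'd': [3/5 + 2/5*3/5, 3/5 + 2/5*1/1) = [21/25, 1/1) <- contains code 121/125
  emit 'd', narrow to [21/25, 1/1)
Step 3: interval [21/25, 1/1), width = 1/1 - 21/25 = 4/25
  'e': [21/25 + 4/25*0/1, 21/25 + 4/25*1/5) = [21/25, 109/125)
  'c': [21/25 + 4/25*1/5, 21/25 + 4/25*3/5) = [109/125, 117/125)
  'd': [21/25 + 4/25*3/5, 21/25 + 4/25*1/1) = [117/125, 1/1) <- contains code 121/125
  emit 'd', narrow to [117/125, 1/1)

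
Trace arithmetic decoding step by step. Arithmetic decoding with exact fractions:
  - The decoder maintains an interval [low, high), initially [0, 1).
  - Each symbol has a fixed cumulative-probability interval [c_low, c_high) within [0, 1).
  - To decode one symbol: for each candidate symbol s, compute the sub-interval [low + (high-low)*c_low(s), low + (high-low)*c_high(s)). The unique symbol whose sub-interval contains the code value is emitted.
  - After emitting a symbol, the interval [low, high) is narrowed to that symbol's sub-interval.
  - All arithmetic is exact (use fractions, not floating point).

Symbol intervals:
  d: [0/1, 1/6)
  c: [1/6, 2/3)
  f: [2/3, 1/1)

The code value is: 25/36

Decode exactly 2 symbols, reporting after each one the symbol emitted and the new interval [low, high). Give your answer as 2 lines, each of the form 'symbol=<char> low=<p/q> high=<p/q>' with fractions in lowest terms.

Answer: symbol=f low=2/3 high=1/1
symbol=d low=2/3 high=13/18

Derivation:
Step 1: interval [0/1, 1/1), width = 1/1 - 0/1 = 1/1
  'd': [0/1 + 1/1*0/1, 0/1 + 1/1*1/6) = [0/1, 1/6)
  'c': [0/1 + 1/1*1/6, 0/1 + 1/1*2/3) = [1/6, 2/3)
  'f': [0/1 + 1/1*2/3, 0/1 + 1/1*1/1) = [2/3, 1/1) <- contains code 25/36
  emit 'f', narrow to [2/3, 1/1)
Step 2: interval [2/3, 1/1), width = 1/1 - 2/3 = 1/3
  'd': [2/3 + 1/3*0/1, 2/3 + 1/3*1/6) = [2/3, 13/18) <- contains code 25/36
  'c': [2/3 + 1/3*1/6, 2/3 + 1/3*2/3) = [13/18, 8/9)
  'f': [2/3 + 1/3*2/3, 2/3 + 1/3*1/1) = [8/9, 1/1)
  emit 'd', narrow to [2/3, 13/18)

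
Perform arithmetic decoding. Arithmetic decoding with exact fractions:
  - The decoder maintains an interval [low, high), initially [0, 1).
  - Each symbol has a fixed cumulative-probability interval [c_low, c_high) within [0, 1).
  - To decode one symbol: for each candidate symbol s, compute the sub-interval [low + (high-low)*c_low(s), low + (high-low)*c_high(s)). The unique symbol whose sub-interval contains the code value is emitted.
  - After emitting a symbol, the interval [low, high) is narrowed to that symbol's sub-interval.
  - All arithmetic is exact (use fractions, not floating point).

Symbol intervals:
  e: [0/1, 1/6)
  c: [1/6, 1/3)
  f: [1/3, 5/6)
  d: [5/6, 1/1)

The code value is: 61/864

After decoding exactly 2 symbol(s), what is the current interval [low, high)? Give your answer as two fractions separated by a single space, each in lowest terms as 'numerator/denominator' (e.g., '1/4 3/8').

Answer: 1/18 5/36

Derivation:
Step 1: interval [0/1, 1/1), width = 1/1 - 0/1 = 1/1
  'e': [0/1 + 1/1*0/1, 0/1 + 1/1*1/6) = [0/1, 1/6) <- contains code 61/864
  'c': [0/1 + 1/1*1/6, 0/1 + 1/1*1/3) = [1/6, 1/3)
  'f': [0/1 + 1/1*1/3, 0/1 + 1/1*5/6) = [1/3, 5/6)
  'd': [0/1 + 1/1*5/6, 0/1 + 1/1*1/1) = [5/6, 1/1)
  emit 'e', narrow to [0/1, 1/6)
Step 2: interval [0/1, 1/6), width = 1/6 - 0/1 = 1/6
  'e': [0/1 + 1/6*0/1, 0/1 + 1/6*1/6) = [0/1, 1/36)
  'c': [0/1 + 1/6*1/6, 0/1 + 1/6*1/3) = [1/36, 1/18)
  'f': [0/1 + 1/6*1/3, 0/1 + 1/6*5/6) = [1/18, 5/36) <- contains code 61/864
  'd': [0/1 + 1/6*5/6, 0/1 + 1/6*1/1) = [5/36, 1/6)
  emit 'f', narrow to [1/18, 5/36)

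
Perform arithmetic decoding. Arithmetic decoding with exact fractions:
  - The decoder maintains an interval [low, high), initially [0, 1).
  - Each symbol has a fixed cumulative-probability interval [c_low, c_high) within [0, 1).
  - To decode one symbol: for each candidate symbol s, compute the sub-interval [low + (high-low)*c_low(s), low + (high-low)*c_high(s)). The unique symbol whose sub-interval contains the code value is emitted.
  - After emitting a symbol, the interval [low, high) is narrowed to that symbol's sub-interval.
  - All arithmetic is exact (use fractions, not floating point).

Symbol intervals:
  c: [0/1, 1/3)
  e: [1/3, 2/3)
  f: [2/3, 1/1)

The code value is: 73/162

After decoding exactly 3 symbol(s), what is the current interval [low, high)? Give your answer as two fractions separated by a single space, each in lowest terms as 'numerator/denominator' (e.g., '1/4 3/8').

Step 1: interval [0/1, 1/1), width = 1/1 - 0/1 = 1/1
  'c': [0/1 + 1/1*0/1, 0/1 + 1/1*1/3) = [0/1, 1/3)
  'e': [0/1 + 1/1*1/3, 0/1 + 1/1*2/3) = [1/3, 2/3) <- contains code 73/162
  'f': [0/1 + 1/1*2/3, 0/1 + 1/1*1/1) = [2/3, 1/1)
  emit 'e', narrow to [1/3, 2/3)
Step 2: interval [1/3, 2/3), width = 2/3 - 1/3 = 1/3
  'c': [1/3 + 1/3*0/1, 1/3 + 1/3*1/3) = [1/3, 4/9)
  'e': [1/3 + 1/3*1/3, 1/3 + 1/3*2/3) = [4/9, 5/9) <- contains code 73/162
  'f': [1/3 + 1/3*2/3, 1/3 + 1/3*1/1) = [5/9, 2/3)
  emit 'e', narrow to [4/9, 5/9)
Step 3: interval [4/9, 5/9), width = 5/9 - 4/9 = 1/9
  'c': [4/9 + 1/9*0/1, 4/9 + 1/9*1/3) = [4/9, 13/27) <- contains code 73/162
  'e': [4/9 + 1/9*1/3, 4/9 + 1/9*2/3) = [13/27, 14/27)
  'f': [4/9 + 1/9*2/3, 4/9 + 1/9*1/1) = [14/27, 5/9)
  emit 'c', narrow to [4/9, 13/27)

Answer: 4/9 13/27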